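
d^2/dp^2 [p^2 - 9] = 2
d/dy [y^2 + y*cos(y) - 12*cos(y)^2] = -y*sin(y) + 2*y + 12*sin(2*y) + cos(y)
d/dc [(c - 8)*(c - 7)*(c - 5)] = 3*c^2 - 40*c + 131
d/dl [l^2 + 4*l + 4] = 2*l + 4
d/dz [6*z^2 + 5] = 12*z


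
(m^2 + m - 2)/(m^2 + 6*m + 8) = (m - 1)/(m + 4)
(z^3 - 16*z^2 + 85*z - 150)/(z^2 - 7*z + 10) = (z^2 - 11*z + 30)/(z - 2)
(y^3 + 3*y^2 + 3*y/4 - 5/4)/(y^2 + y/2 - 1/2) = y + 5/2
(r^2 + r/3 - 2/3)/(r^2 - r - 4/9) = 3*(-3*r^2 - r + 2)/(-9*r^2 + 9*r + 4)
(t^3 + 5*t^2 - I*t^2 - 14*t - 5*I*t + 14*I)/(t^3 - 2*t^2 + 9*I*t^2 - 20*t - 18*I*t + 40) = (t^2 + t*(7 - I) - 7*I)/(t^2 + 9*I*t - 20)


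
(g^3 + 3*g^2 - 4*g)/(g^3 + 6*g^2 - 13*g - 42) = g*(g^2 + 3*g - 4)/(g^3 + 6*g^2 - 13*g - 42)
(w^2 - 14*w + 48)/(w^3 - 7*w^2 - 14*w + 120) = (w - 8)/(w^2 - w - 20)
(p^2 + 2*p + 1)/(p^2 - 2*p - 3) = (p + 1)/(p - 3)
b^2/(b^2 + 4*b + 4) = b^2/(b^2 + 4*b + 4)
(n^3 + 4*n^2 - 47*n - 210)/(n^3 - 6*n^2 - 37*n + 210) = (n + 5)/(n - 5)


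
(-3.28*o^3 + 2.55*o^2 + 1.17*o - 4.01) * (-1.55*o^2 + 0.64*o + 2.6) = 5.084*o^5 - 6.0517*o^4 - 8.7095*o^3 + 13.5943*o^2 + 0.4756*o - 10.426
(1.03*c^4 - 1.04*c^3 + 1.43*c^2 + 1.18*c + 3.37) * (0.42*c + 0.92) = 0.4326*c^5 + 0.5108*c^4 - 0.3562*c^3 + 1.8112*c^2 + 2.501*c + 3.1004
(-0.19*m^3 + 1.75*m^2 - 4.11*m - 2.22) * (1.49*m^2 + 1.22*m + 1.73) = -0.2831*m^5 + 2.3757*m^4 - 4.3176*m^3 - 5.2945*m^2 - 9.8187*m - 3.8406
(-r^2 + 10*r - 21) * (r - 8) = -r^3 + 18*r^2 - 101*r + 168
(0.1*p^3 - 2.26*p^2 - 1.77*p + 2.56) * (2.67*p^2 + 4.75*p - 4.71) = 0.267*p^5 - 5.5592*p^4 - 15.9319*p^3 + 9.0723*p^2 + 20.4967*p - 12.0576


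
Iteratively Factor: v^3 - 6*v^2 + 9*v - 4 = (v - 1)*(v^2 - 5*v + 4) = (v - 1)^2*(v - 4)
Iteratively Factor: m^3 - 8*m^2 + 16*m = (m - 4)*(m^2 - 4*m) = m*(m - 4)*(m - 4)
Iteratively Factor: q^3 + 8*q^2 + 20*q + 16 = (q + 2)*(q^2 + 6*q + 8) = (q + 2)*(q + 4)*(q + 2)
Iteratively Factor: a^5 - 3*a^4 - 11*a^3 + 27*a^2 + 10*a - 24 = (a + 1)*(a^4 - 4*a^3 - 7*a^2 + 34*a - 24) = (a + 1)*(a + 3)*(a^3 - 7*a^2 + 14*a - 8) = (a - 1)*(a + 1)*(a + 3)*(a^2 - 6*a + 8) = (a - 4)*(a - 1)*(a + 1)*(a + 3)*(a - 2)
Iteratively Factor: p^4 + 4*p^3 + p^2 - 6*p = (p + 3)*(p^3 + p^2 - 2*p) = (p - 1)*(p + 3)*(p^2 + 2*p) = (p - 1)*(p + 2)*(p + 3)*(p)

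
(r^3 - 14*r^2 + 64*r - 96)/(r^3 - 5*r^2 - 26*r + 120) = (r - 4)/(r + 5)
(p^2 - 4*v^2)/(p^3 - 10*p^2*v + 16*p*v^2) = (p + 2*v)/(p*(p - 8*v))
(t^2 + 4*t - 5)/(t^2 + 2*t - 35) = (t^2 + 4*t - 5)/(t^2 + 2*t - 35)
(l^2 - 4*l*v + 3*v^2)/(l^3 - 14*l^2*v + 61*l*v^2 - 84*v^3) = (l - v)/(l^2 - 11*l*v + 28*v^2)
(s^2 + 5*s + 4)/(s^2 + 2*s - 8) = (s + 1)/(s - 2)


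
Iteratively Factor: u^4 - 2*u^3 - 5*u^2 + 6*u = (u - 3)*(u^3 + u^2 - 2*u) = u*(u - 3)*(u^2 + u - 2) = u*(u - 3)*(u - 1)*(u + 2)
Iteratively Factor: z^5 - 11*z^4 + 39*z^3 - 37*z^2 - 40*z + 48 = (z - 3)*(z^4 - 8*z^3 + 15*z^2 + 8*z - 16) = (z - 3)*(z - 1)*(z^3 - 7*z^2 + 8*z + 16) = (z - 4)*(z - 3)*(z - 1)*(z^2 - 3*z - 4) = (z - 4)*(z - 3)*(z - 1)*(z + 1)*(z - 4)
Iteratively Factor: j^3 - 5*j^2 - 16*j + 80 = (j - 4)*(j^2 - j - 20) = (j - 4)*(j + 4)*(j - 5)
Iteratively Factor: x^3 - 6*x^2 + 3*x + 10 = (x - 5)*(x^2 - x - 2) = (x - 5)*(x + 1)*(x - 2)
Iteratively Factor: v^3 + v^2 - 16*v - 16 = (v + 1)*(v^2 - 16) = (v - 4)*(v + 1)*(v + 4)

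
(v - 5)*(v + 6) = v^2 + v - 30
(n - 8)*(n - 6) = n^2 - 14*n + 48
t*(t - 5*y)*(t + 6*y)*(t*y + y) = t^4*y + t^3*y^2 + t^3*y - 30*t^2*y^3 + t^2*y^2 - 30*t*y^3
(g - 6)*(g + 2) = g^2 - 4*g - 12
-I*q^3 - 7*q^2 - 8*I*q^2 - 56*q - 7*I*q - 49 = (q + 7)*(q - 7*I)*(-I*q - I)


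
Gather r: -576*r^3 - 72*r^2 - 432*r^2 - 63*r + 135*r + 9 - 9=-576*r^3 - 504*r^2 + 72*r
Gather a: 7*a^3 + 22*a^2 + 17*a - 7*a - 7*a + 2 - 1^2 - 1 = 7*a^3 + 22*a^2 + 3*a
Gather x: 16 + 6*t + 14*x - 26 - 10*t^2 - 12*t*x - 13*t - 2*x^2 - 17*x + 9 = -10*t^2 - 7*t - 2*x^2 + x*(-12*t - 3) - 1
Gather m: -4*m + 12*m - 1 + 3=8*m + 2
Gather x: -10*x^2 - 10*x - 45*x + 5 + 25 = -10*x^2 - 55*x + 30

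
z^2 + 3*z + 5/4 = (z + 1/2)*(z + 5/2)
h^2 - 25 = (h - 5)*(h + 5)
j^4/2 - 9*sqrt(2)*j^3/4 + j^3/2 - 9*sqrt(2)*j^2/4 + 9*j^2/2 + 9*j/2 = j*(j/2 + 1/2)*(j - 3*sqrt(2))*(j - 3*sqrt(2)/2)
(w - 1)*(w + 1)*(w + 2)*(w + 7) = w^4 + 9*w^3 + 13*w^2 - 9*w - 14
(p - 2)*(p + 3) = p^2 + p - 6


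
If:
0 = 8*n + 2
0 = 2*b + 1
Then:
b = -1/2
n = -1/4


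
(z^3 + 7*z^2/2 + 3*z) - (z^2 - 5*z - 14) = z^3 + 5*z^2/2 + 8*z + 14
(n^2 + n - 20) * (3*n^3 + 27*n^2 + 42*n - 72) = 3*n^5 + 30*n^4 + 9*n^3 - 570*n^2 - 912*n + 1440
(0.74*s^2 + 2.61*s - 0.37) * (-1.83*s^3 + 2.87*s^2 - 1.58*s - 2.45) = -1.3542*s^5 - 2.6525*s^4 + 6.9986*s^3 - 6.9987*s^2 - 5.8099*s + 0.9065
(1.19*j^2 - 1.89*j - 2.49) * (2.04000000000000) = 2.4276*j^2 - 3.8556*j - 5.0796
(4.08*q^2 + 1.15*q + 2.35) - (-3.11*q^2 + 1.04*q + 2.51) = 7.19*q^2 + 0.11*q - 0.16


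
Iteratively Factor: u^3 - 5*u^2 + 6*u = (u - 2)*(u^2 - 3*u) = (u - 3)*(u - 2)*(u)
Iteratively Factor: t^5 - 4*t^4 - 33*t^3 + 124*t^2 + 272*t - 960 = (t - 4)*(t^4 - 33*t^2 - 8*t + 240) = (t - 4)*(t + 4)*(t^3 - 4*t^2 - 17*t + 60) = (t - 4)*(t + 4)^2*(t^2 - 8*t + 15) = (t - 5)*(t - 4)*(t + 4)^2*(t - 3)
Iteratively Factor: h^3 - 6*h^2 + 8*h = (h)*(h^2 - 6*h + 8) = h*(h - 4)*(h - 2)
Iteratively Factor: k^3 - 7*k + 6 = (k - 1)*(k^2 + k - 6) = (k - 2)*(k - 1)*(k + 3)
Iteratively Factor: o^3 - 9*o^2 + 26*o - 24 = (o - 4)*(o^2 - 5*o + 6) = (o - 4)*(o - 2)*(o - 3)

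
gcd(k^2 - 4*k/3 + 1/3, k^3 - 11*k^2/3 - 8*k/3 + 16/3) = k - 1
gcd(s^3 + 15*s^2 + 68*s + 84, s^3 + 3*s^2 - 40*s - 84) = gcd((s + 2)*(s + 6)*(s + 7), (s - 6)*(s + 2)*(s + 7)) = s^2 + 9*s + 14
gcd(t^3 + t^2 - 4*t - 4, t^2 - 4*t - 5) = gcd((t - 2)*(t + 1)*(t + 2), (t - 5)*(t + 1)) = t + 1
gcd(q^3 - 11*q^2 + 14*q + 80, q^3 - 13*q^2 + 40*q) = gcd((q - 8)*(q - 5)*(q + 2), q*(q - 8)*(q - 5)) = q^2 - 13*q + 40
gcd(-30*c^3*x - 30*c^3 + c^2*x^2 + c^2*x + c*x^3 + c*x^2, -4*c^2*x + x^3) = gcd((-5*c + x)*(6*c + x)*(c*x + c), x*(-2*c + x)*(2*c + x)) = 1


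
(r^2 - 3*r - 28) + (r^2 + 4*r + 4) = 2*r^2 + r - 24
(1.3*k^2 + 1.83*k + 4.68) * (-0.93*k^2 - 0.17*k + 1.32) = -1.209*k^4 - 1.9229*k^3 - 2.9475*k^2 + 1.62*k + 6.1776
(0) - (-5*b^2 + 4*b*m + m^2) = 5*b^2 - 4*b*m - m^2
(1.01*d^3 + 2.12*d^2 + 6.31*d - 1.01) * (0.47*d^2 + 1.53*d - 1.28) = 0.4747*d^5 + 2.5417*d^4 + 4.9165*d^3 + 6.466*d^2 - 9.6221*d + 1.2928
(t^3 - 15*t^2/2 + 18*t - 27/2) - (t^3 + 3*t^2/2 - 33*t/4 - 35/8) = -9*t^2 + 105*t/4 - 73/8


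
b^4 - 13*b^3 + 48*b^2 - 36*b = b*(b - 6)^2*(b - 1)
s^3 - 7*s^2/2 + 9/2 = (s - 3)*(s - 3/2)*(s + 1)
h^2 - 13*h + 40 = (h - 8)*(h - 5)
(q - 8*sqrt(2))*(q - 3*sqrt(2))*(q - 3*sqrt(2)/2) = q^3 - 25*sqrt(2)*q^2/2 + 81*q - 72*sqrt(2)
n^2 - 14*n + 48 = (n - 8)*(n - 6)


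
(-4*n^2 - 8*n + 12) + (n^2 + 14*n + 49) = -3*n^2 + 6*n + 61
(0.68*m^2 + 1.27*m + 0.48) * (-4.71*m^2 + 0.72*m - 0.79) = -3.2028*m^4 - 5.4921*m^3 - 1.8836*m^2 - 0.6577*m - 0.3792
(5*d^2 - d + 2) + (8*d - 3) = 5*d^2 + 7*d - 1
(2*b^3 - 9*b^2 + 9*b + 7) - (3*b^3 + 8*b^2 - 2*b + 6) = -b^3 - 17*b^2 + 11*b + 1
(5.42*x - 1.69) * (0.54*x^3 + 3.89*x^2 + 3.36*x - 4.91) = 2.9268*x^4 + 20.1712*x^3 + 11.6371*x^2 - 32.2906*x + 8.2979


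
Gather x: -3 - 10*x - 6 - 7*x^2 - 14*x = -7*x^2 - 24*x - 9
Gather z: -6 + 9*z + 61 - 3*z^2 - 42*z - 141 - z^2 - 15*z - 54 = -4*z^2 - 48*z - 140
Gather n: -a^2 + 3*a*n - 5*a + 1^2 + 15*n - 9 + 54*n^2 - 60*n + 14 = -a^2 - 5*a + 54*n^2 + n*(3*a - 45) + 6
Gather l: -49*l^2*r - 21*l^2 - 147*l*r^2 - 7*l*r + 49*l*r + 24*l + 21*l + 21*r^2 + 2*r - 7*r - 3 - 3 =l^2*(-49*r - 21) + l*(-147*r^2 + 42*r + 45) + 21*r^2 - 5*r - 6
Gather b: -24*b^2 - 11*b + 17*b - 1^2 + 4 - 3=-24*b^2 + 6*b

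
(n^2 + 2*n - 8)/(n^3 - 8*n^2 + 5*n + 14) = (n + 4)/(n^2 - 6*n - 7)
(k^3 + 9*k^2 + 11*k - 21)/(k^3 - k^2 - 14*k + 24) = (k^3 + 9*k^2 + 11*k - 21)/(k^3 - k^2 - 14*k + 24)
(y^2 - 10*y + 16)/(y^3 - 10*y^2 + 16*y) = 1/y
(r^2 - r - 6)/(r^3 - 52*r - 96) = (r - 3)/(r^2 - 2*r - 48)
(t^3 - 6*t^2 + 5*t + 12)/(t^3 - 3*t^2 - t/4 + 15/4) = 4*(t^2 - 7*t + 12)/(4*t^2 - 16*t + 15)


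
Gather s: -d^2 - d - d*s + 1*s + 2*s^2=-d^2 - d + 2*s^2 + s*(1 - d)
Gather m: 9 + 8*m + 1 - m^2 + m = -m^2 + 9*m + 10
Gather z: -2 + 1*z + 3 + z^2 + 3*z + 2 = z^2 + 4*z + 3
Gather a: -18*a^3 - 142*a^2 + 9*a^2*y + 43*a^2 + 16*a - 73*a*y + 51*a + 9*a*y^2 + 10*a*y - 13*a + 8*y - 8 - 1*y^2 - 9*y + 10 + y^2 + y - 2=-18*a^3 + a^2*(9*y - 99) + a*(9*y^2 - 63*y + 54)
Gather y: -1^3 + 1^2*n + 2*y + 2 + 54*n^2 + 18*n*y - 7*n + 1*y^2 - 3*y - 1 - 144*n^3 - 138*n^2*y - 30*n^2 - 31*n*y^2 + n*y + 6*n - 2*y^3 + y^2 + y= -144*n^3 + 24*n^2 - 2*y^3 + y^2*(2 - 31*n) + y*(-138*n^2 + 19*n)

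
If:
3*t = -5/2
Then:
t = -5/6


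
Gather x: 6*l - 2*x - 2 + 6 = 6*l - 2*x + 4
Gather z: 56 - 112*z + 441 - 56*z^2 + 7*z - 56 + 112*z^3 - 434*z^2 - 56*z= 112*z^3 - 490*z^2 - 161*z + 441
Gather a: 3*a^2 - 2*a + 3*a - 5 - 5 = 3*a^2 + a - 10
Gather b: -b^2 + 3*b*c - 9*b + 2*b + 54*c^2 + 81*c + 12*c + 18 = -b^2 + b*(3*c - 7) + 54*c^2 + 93*c + 18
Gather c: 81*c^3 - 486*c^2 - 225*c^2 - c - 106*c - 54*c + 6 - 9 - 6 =81*c^3 - 711*c^2 - 161*c - 9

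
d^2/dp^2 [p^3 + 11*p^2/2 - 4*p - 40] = 6*p + 11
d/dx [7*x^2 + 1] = 14*x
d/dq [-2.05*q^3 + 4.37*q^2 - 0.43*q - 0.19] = -6.15*q^2 + 8.74*q - 0.43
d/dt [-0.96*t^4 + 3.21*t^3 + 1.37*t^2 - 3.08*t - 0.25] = -3.84*t^3 + 9.63*t^2 + 2.74*t - 3.08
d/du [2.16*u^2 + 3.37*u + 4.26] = 4.32*u + 3.37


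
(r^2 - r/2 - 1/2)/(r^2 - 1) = (r + 1/2)/(r + 1)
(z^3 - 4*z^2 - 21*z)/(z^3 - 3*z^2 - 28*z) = (z + 3)/(z + 4)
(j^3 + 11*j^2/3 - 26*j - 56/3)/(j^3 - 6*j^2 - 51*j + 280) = (3*j^2 - 10*j - 8)/(3*(j^2 - 13*j + 40))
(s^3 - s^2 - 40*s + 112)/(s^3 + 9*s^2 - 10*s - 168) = (s - 4)/(s + 6)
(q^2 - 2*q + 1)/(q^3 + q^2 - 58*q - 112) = (q^2 - 2*q + 1)/(q^3 + q^2 - 58*q - 112)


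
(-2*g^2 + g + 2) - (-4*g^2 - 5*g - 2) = 2*g^2 + 6*g + 4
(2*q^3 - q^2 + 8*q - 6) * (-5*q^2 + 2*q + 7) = -10*q^5 + 9*q^4 - 28*q^3 + 39*q^2 + 44*q - 42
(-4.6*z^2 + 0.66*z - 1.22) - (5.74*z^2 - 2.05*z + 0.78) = -10.34*z^2 + 2.71*z - 2.0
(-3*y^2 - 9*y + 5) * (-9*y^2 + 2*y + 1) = 27*y^4 + 75*y^3 - 66*y^2 + y + 5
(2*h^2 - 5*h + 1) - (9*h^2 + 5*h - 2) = -7*h^2 - 10*h + 3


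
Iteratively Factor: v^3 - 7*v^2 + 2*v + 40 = (v + 2)*(v^2 - 9*v + 20) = (v - 5)*(v + 2)*(v - 4)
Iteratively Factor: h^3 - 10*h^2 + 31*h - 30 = (h - 2)*(h^2 - 8*h + 15) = (h - 5)*(h - 2)*(h - 3)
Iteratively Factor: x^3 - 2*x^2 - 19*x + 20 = (x - 5)*(x^2 + 3*x - 4) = (x - 5)*(x - 1)*(x + 4)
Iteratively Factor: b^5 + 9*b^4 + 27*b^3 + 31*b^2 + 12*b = (b + 4)*(b^4 + 5*b^3 + 7*b^2 + 3*b) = (b + 1)*(b + 4)*(b^3 + 4*b^2 + 3*b) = b*(b + 1)*(b + 4)*(b^2 + 4*b + 3) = b*(b + 1)^2*(b + 4)*(b + 3)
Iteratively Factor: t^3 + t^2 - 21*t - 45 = (t + 3)*(t^2 - 2*t - 15) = (t - 5)*(t + 3)*(t + 3)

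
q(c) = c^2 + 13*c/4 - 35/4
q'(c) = 2*c + 13/4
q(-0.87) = -10.82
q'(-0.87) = 1.51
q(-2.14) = -11.13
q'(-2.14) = -1.03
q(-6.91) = 16.54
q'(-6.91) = -10.57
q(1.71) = -0.27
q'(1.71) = 6.67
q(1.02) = -4.39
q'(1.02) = 5.29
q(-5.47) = 3.39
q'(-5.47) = -7.69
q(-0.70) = -10.54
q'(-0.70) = 1.85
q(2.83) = 8.46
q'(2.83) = 8.91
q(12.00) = 174.25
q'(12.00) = 27.25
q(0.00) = -8.75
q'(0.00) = 3.25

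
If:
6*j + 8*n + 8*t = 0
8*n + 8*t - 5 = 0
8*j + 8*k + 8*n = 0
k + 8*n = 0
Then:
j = -5/6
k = 20/21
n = -5/42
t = 125/168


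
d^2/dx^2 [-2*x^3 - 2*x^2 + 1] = -12*x - 4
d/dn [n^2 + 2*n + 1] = 2*n + 2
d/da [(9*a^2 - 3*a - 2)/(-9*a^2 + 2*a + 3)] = (-9*a^2 + 18*a - 5)/(81*a^4 - 36*a^3 - 50*a^2 + 12*a + 9)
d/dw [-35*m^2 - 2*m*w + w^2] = -2*m + 2*w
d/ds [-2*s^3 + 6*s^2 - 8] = 6*s*(2 - s)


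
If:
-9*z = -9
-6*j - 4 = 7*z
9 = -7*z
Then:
No Solution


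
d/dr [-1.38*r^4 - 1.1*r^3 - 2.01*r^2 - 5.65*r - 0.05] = -5.52*r^3 - 3.3*r^2 - 4.02*r - 5.65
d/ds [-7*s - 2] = -7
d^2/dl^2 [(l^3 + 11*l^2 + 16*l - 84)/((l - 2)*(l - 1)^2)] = 6*(5*l + 51)/(l^4 - 4*l^3 + 6*l^2 - 4*l + 1)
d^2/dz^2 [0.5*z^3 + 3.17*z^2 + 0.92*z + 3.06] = 3.0*z + 6.34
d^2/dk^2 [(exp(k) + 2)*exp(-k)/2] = exp(-k)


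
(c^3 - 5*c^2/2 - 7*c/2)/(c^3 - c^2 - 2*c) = (c - 7/2)/(c - 2)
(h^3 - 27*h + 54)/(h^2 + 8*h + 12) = (h^2 - 6*h + 9)/(h + 2)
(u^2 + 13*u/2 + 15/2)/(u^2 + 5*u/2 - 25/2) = (2*u + 3)/(2*u - 5)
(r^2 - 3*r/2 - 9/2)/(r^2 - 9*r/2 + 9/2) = (2*r + 3)/(2*r - 3)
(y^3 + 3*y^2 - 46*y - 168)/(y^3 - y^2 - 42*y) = (y + 4)/y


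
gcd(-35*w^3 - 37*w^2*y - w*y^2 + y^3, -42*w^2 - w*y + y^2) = -7*w + y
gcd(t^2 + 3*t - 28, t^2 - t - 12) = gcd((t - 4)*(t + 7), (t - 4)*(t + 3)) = t - 4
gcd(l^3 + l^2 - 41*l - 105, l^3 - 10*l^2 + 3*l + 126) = l^2 - 4*l - 21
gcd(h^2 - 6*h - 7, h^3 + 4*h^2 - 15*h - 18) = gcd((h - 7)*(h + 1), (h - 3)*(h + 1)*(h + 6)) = h + 1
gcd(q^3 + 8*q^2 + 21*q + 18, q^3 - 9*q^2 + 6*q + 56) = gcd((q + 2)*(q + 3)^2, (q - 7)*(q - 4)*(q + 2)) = q + 2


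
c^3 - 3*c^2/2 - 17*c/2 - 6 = (c - 4)*(c + 1)*(c + 3/2)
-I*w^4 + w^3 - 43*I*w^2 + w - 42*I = (w - 6*I)*(w - I)*(w + 7*I)*(-I*w + 1)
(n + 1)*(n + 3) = n^2 + 4*n + 3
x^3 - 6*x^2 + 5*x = x*(x - 5)*(x - 1)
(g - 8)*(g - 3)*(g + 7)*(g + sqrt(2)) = g^4 - 4*g^3 + sqrt(2)*g^3 - 53*g^2 - 4*sqrt(2)*g^2 - 53*sqrt(2)*g + 168*g + 168*sqrt(2)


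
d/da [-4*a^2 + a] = 1 - 8*a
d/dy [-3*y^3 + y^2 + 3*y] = -9*y^2 + 2*y + 3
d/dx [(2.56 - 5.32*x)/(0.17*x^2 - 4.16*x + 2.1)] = (0.9044*x^2 - 0.8704*x - 0.522399999999999)/(0.0289*x^4 - 1.4144*x^3 + 18.0196*x^2 - 17.472*x + 4.41)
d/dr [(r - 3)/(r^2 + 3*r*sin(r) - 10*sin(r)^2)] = (r^2 + 3*r*sin(r) + (3 - r)*(3*r*cos(r) + 2*r + 3*sin(r) - 10*sin(2*r)) - 10*sin(r)^2)/((r - 2*sin(r))^2*(r + 5*sin(r))^2)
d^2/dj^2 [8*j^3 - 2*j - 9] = 48*j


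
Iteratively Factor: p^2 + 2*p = (p + 2)*(p)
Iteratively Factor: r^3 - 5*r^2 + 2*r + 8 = (r - 4)*(r^2 - r - 2) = (r - 4)*(r + 1)*(r - 2)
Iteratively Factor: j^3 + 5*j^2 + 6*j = (j)*(j^2 + 5*j + 6) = j*(j + 2)*(j + 3)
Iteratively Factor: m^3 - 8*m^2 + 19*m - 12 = (m - 4)*(m^2 - 4*m + 3) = (m - 4)*(m - 3)*(m - 1)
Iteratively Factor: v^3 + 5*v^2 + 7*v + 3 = (v + 3)*(v^2 + 2*v + 1) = (v + 1)*(v + 3)*(v + 1)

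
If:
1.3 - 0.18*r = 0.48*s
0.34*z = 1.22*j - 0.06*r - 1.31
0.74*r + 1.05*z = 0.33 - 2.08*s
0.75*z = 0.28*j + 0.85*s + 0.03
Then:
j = 0.76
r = 18.23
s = -4.13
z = -4.36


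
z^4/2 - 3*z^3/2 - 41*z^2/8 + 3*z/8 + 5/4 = (z/2 + 1)*(z - 5)*(z - 1/2)*(z + 1/2)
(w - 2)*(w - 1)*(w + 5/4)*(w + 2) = w^4 + w^3/4 - 21*w^2/4 - w + 5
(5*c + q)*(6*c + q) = 30*c^2 + 11*c*q + q^2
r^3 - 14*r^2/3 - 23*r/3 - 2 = (r - 6)*(r + 1/3)*(r + 1)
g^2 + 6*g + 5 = (g + 1)*(g + 5)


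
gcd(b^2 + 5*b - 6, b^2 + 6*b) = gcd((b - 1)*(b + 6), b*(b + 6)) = b + 6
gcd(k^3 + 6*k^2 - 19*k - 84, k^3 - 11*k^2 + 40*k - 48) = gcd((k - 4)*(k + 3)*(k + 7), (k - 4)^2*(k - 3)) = k - 4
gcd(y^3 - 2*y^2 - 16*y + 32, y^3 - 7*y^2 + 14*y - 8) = y^2 - 6*y + 8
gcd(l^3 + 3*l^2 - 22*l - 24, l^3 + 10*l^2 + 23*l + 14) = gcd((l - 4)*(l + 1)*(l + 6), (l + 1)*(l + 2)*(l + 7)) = l + 1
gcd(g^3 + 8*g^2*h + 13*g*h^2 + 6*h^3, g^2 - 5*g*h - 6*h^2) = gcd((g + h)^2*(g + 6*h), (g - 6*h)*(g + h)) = g + h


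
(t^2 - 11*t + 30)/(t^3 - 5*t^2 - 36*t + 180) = 1/(t + 6)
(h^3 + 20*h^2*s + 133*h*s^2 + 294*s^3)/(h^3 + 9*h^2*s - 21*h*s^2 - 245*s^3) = (-h - 6*s)/(-h + 5*s)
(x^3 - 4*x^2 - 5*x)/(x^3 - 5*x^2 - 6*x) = (x - 5)/(x - 6)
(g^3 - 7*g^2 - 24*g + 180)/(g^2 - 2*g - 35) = (g^2 - 12*g + 36)/(g - 7)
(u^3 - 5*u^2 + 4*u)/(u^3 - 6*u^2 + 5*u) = (u - 4)/(u - 5)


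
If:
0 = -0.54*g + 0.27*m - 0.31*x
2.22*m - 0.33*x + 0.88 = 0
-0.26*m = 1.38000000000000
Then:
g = 16.31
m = -5.31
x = -33.04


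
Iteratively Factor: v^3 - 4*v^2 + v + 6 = (v - 2)*(v^2 - 2*v - 3) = (v - 3)*(v - 2)*(v + 1)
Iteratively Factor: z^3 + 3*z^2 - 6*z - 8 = (z - 2)*(z^2 + 5*z + 4) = (z - 2)*(z + 4)*(z + 1)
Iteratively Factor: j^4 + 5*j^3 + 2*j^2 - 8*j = (j - 1)*(j^3 + 6*j^2 + 8*j) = (j - 1)*(j + 4)*(j^2 + 2*j) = (j - 1)*(j + 2)*(j + 4)*(j)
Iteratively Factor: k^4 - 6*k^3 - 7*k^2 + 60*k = (k)*(k^3 - 6*k^2 - 7*k + 60) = k*(k + 3)*(k^2 - 9*k + 20) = k*(k - 5)*(k + 3)*(k - 4)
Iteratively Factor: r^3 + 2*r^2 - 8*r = (r)*(r^2 + 2*r - 8) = r*(r + 4)*(r - 2)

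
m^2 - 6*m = m*(m - 6)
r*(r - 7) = r^2 - 7*r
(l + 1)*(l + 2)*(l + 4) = l^3 + 7*l^2 + 14*l + 8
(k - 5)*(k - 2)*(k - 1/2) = k^3 - 15*k^2/2 + 27*k/2 - 5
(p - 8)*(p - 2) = p^2 - 10*p + 16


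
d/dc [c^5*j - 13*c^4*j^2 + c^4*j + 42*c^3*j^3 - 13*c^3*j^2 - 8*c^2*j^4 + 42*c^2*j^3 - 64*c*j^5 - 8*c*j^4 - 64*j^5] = j*(5*c^4 - 52*c^3*j + 4*c^3 + 126*c^2*j^2 - 39*c^2*j - 16*c*j^3 + 84*c*j^2 - 64*j^4 - 8*j^3)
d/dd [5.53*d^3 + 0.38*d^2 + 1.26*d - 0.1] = 16.59*d^2 + 0.76*d + 1.26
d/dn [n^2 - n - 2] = 2*n - 1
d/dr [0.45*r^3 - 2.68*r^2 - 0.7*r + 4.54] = 1.35*r^2 - 5.36*r - 0.7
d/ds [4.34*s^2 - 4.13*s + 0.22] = 8.68*s - 4.13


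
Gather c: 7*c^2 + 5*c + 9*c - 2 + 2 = 7*c^2 + 14*c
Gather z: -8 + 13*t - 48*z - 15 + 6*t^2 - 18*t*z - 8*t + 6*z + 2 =6*t^2 + 5*t + z*(-18*t - 42) - 21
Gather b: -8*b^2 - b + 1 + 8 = -8*b^2 - b + 9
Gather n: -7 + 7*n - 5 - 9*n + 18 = 6 - 2*n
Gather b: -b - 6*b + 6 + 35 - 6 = 35 - 7*b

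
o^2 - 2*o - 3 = (o - 3)*(o + 1)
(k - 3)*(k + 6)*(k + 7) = k^3 + 10*k^2 + 3*k - 126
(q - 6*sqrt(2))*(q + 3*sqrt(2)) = q^2 - 3*sqrt(2)*q - 36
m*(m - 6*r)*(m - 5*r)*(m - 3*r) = m^4 - 14*m^3*r + 63*m^2*r^2 - 90*m*r^3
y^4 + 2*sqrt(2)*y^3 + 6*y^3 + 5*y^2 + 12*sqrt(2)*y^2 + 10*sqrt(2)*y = y*(y + 1)*(y + 5)*(y + 2*sqrt(2))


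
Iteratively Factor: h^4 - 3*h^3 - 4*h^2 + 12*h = (h - 2)*(h^3 - h^2 - 6*h) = h*(h - 2)*(h^2 - h - 6) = h*(h - 3)*(h - 2)*(h + 2)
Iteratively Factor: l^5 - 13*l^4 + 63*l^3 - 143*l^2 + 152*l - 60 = (l - 1)*(l^4 - 12*l^3 + 51*l^2 - 92*l + 60) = (l - 2)*(l - 1)*(l^3 - 10*l^2 + 31*l - 30) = (l - 5)*(l - 2)*(l - 1)*(l^2 - 5*l + 6) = (l - 5)*(l - 2)^2*(l - 1)*(l - 3)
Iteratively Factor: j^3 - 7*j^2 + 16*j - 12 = (j - 2)*(j^2 - 5*j + 6) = (j - 2)^2*(j - 3)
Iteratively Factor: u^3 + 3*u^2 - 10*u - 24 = (u + 4)*(u^2 - u - 6) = (u + 2)*(u + 4)*(u - 3)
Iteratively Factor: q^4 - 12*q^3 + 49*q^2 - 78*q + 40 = (q - 5)*(q^3 - 7*q^2 + 14*q - 8) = (q - 5)*(q - 2)*(q^2 - 5*q + 4) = (q - 5)*(q - 4)*(q - 2)*(q - 1)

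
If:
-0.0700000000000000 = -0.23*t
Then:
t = 0.30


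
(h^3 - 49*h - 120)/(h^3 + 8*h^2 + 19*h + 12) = (h^2 - 3*h - 40)/(h^2 + 5*h + 4)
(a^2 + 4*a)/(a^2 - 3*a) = (a + 4)/(a - 3)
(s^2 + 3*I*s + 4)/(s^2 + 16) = (s - I)/(s - 4*I)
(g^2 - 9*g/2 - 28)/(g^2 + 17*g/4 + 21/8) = 4*(g - 8)/(4*g + 3)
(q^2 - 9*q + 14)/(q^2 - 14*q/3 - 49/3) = 3*(q - 2)/(3*q + 7)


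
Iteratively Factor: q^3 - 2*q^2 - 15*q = (q - 5)*(q^2 + 3*q) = (q - 5)*(q + 3)*(q)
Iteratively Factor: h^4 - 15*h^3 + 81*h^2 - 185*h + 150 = (h - 5)*(h^3 - 10*h^2 + 31*h - 30) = (h - 5)^2*(h^2 - 5*h + 6) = (h - 5)^2*(h - 2)*(h - 3)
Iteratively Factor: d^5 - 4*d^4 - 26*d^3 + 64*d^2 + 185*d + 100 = (d - 5)*(d^4 + d^3 - 21*d^2 - 41*d - 20) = (d - 5)*(d + 1)*(d^3 - 21*d - 20) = (d - 5)*(d + 1)^2*(d^2 - d - 20) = (d - 5)^2*(d + 1)^2*(d + 4)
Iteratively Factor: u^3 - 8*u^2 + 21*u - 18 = (u - 3)*(u^2 - 5*u + 6) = (u - 3)^2*(u - 2)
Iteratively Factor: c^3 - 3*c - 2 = (c - 2)*(c^2 + 2*c + 1) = (c - 2)*(c + 1)*(c + 1)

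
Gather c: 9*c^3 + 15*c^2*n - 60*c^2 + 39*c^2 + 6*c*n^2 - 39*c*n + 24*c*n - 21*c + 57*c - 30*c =9*c^3 + c^2*(15*n - 21) + c*(6*n^2 - 15*n + 6)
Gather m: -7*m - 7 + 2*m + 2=-5*m - 5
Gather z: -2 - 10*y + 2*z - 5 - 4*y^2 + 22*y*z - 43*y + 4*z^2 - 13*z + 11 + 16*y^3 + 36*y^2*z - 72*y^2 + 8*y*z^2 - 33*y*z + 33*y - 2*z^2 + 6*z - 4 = 16*y^3 - 76*y^2 - 20*y + z^2*(8*y + 2) + z*(36*y^2 - 11*y - 5)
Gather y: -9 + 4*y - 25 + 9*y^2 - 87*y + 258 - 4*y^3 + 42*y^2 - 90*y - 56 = -4*y^3 + 51*y^2 - 173*y + 168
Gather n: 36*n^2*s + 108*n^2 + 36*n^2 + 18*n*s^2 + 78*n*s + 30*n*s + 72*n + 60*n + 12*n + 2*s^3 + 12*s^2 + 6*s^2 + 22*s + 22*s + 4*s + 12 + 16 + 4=n^2*(36*s + 144) + n*(18*s^2 + 108*s + 144) + 2*s^3 + 18*s^2 + 48*s + 32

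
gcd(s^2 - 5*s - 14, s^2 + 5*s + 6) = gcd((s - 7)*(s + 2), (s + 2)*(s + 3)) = s + 2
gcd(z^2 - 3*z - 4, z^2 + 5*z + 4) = z + 1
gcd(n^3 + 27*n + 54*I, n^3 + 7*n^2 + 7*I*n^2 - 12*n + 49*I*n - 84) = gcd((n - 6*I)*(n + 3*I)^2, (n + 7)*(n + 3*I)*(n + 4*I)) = n + 3*I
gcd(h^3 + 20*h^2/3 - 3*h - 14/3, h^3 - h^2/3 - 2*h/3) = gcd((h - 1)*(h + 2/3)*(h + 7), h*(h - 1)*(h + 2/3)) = h^2 - h/3 - 2/3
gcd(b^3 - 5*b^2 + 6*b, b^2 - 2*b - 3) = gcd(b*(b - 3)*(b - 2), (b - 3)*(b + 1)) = b - 3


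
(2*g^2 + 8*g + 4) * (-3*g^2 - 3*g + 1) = -6*g^4 - 30*g^3 - 34*g^2 - 4*g + 4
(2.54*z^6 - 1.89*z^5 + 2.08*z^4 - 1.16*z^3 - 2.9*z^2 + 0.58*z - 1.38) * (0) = 0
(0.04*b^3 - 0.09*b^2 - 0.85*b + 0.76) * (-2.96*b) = -0.1184*b^4 + 0.2664*b^3 + 2.516*b^2 - 2.2496*b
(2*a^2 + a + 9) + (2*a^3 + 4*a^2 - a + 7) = 2*a^3 + 6*a^2 + 16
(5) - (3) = 2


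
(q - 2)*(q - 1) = q^2 - 3*q + 2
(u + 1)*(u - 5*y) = u^2 - 5*u*y + u - 5*y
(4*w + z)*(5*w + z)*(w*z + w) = 20*w^3*z + 20*w^3 + 9*w^2*z^2 + 9*w^2*z + w*z^3 + w*z^2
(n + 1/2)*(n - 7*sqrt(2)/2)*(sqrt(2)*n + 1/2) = sqrt(2)*n^3 - 13*n^2/2 + sqrt(2)*n^2/2 - 13*n/4 - 7*sqrt(2)*n/4 - 7*sqrt(2)/8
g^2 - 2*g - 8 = (g - 4)*(g + 2)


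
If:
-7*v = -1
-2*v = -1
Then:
No Solution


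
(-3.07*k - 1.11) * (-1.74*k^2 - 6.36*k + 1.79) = 5.3418*k^3 + 21.4566*k^2 + 1.5643*k - 1.9869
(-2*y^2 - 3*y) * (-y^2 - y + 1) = 2*y^4 + 5*y^3 + y^2 - 3*y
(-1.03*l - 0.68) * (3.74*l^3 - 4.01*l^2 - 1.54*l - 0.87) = -3.8522*l^4 + 1.5871*l^3 + 4.313*l^2 + 1.9433*l + 0.5916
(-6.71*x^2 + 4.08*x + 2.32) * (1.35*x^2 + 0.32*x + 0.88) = -9.0585*x^4 + 3.3608*x^3 - 1.4672*x^2 + 4.3328*x + 2.0416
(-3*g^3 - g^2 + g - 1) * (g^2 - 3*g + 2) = -3*g^5 + 8*g^4 - 2*g^3 - 6*g^2 + 5*g - 2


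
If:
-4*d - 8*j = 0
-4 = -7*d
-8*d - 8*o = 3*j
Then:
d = 4/7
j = -2/7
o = -13/28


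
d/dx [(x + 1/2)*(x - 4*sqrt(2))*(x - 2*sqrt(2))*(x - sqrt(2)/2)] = 4*x^3 - 39*sqrt(2)*x^2/2 + 3*x^2/2 - 13*sqrt(2)*x/2 + 44*x - 8*sqrt(2) + 11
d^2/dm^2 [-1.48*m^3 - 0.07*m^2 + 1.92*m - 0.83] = -8.88*m - 0.14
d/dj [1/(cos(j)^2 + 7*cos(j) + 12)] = (2*cos(j) + 7)*sin(j)/(cos(j)^2 + 7*cos(j) + 12)^2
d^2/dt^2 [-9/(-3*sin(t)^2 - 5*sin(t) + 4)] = 9*(-36*sin(t)^4 - 45*sin(t)^3 - 19*sin(t)^2 + 70*sin(t) + 74)/(3*sin(t)^2 + 5*sin(t) - 4)^3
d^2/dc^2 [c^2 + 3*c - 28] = 2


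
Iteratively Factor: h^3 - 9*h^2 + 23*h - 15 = (h - 3)*(h^2 - 6*h + 5) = (h - 5)*(h - 3)*(h - 1)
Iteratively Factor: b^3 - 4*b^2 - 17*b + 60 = (b - 3)*(b^2 - b - 20) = (b - 5)*(b - 3)*(b + 4)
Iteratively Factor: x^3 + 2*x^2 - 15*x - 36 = (x - 4)*(x^2 + 6*x + 9) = (x - 4)*(x + 3)*(x + 3)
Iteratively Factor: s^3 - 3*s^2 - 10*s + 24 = (s - 4)*(s^2 + s - 6) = (s - 4)*(s - 2)*(s + 3)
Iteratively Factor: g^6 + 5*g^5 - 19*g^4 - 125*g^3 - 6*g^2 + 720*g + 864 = (g + 4)*(g^5 + g^4 - 23*g^3 - 33*g^2 + 126*g + 216) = (g + 3)*(g + 4)*(g^4 - 2*g^3 - 17*g^2 + 18*g + 72) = (g + 2)*(g + 3)*(g + 4)*(g^3 - 4*g^2 - 9*g + 36) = (g - 4)*(g + 2)*(g + 3)*(g + 4)*(g^2 - 9) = (g - 4)*(g + 2)*(g + 3)^2*(g + 4)*(g - 3)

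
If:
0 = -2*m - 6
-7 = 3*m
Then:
No Solution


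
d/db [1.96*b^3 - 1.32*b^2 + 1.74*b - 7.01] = 5.88*b^2 - 2.64*b + 1.74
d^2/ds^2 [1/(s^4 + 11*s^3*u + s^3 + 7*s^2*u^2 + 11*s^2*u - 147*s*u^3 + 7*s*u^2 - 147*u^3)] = 2*(-(6*s^2 + 33*s*u + 3*s + 7*u^2 + 11*u)*(s^4 + 11*s^3*u + s^3 + 7*s^2*u^2 + 11*s^2*u - 147*s*u^3 + 7*s*u^2 - 147*u^3) + (4*s^3 + 33*s^2*u + 3*s^2 + 14*s*u^2 + 22*s*u - 147*u^3 + 7*u^2)^2)/(s^4 + 11*s^3*u + s^3 + 7*s^2*u^2 + 11*s^2*u - 147*s*u^3 + 7*s*u^2 - 147*u^3)^3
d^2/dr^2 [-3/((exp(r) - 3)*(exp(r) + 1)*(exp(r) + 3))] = (-27*exp(5*r) - 33*exp(4*r) + 42*exp(3*r) - 162*exp(2*r) - 351*exp(r) + 243)*exp(r)/(exp(9*r) + 3*exp(8*r) - 24*exp(7*r) - 80*exp(6*r) + 162*exp(5*r) + 702*exp(4*r) - 1944*exp(2*r) - 2187*exp(r) - 729)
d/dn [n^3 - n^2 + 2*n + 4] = 3*n^2 - 2*n + 2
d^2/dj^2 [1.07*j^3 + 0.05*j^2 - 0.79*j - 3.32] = 6.42*j + 0.1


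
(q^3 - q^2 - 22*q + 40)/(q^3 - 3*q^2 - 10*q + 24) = (q + 5)/(q + 3)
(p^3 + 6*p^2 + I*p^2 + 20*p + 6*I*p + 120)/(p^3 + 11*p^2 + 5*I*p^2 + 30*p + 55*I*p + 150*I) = (p - 4*I)/(p + 5)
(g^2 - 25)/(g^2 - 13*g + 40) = (g + 5)/(g - 8)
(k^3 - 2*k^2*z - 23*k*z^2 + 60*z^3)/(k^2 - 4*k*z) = k + 2*z - 15*z^2/k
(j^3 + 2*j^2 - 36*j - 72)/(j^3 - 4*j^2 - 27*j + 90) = (j^2 + 8*j + 12)/(j^2 + 2*j - 15)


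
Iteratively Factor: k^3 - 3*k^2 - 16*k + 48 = (k - 4)*(k^2 + k - 12) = (k - 4)*(k + 4)*(k - 3)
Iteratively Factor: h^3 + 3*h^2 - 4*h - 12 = (h + 2)*(h^2 + h - 6) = (h - 2)*(h + 2)*(h + 3)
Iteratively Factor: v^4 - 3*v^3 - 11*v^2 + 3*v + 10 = (v - 1)*(v^3 - 2*v^2 - 13*v - 10) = (v - 1)*(v + 2)*(v^2 - 4*v - 5) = (v - 5)*(v - 1)*(v + 2)*(v + 1)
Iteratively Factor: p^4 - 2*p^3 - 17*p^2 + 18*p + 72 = (p + 3)*(p^3 - 5*p^2 - 2*p + 24) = (p - 3)*(p + 3)*(p^2 - 2*p - 8) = (p - 3)*(p + 2)*(p + 3)*(p - 4)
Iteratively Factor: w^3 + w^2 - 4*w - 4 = (w + 1)*(w^2 - 4) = (w + 1)*(w + 2)*(w - 2)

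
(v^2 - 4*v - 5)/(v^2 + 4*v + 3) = (v - 5)/(v + 3)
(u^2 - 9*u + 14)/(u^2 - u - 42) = (u - 2)/(u + 6)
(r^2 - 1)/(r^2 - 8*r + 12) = (r^2 - 1)/(r^2 - 8*r + 12)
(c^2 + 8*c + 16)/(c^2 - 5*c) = (c^2 + 8*c + 16)/(c*(c - 5))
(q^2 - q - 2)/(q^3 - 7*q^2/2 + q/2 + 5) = 2/(2*q - 5)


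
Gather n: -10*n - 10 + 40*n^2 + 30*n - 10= 40*n^2 + 20*n - 20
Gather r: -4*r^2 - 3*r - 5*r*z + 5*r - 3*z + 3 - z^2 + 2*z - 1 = -4*r^2 + r*(2 - 5*z) - z^2 - z + 2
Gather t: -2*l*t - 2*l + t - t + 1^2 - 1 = -2*l*t - 2*l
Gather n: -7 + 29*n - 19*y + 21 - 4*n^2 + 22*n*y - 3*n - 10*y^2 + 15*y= -4*n^2 + n*(22*y + 26) - 10*y^2 - 4*y + 14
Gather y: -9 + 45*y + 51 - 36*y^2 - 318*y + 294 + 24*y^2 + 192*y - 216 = -12*y^2 - 81*y + 120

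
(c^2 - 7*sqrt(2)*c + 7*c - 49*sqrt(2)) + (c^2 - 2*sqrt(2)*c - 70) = 2*c^2 - 9*sqrt(2)*c + 7*c - 70 - 49*sqrt(2)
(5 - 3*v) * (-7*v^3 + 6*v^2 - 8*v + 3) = 21*v^4 - 53*v^3 + 54*v^2 - 49*v + 15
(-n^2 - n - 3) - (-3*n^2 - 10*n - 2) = 2*n^2 + 9*n - 1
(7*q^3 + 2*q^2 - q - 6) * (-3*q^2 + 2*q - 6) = -21*q^5 + 8*q^4 - 35*q^3 + 4*q^2 - 6*q + 36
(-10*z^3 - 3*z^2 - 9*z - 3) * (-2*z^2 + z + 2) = 20*z^5 - 4*z^4 - 5*z^3 - 9*z^2 - 21*z - 6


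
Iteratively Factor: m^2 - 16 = (m - 4)*(m + 4)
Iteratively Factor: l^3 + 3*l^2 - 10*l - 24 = (l + 2)*(l^2 + l - 12) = (l + 2)*(l + 4)*(l - 3)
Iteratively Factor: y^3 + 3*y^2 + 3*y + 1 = (y + 1)*(y^2 + 2*y + 1) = (y + 1)^2*(y + 1)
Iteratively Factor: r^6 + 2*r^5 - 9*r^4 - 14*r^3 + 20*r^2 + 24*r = (r + 3)*(r^5 - r^4 - 6*r^3 + 4*r^2 + 8*r) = (r + 2)*(r + 3)*(r^4 - 3*r^3 + 4*r) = r*(r + 2)*(r + 3)*(r^3 - 3*r^2 + 4) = r*(r - 2)*(r + 2)*(r + 3)*(r^2 - r - 2) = r*(r - 2)*(r + 1)*(r + 2)*(r + 3)*(r - 2)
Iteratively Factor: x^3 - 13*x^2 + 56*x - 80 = (x - 4)*(x^2 - 9*x + 20) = (x - 4)^2*(x - 5)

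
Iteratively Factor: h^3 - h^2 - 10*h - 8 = (h + 1)*(h^2 - 2*h - 8) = (h + 1)*(h + 2)*(h - 4)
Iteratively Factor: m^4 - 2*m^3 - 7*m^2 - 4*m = (m + 1)*(m^3 - 3*m^2 - 4*m) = m*(m + 1)*(m^2 - 3*m - 4) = m*(m - 4)*(m + 1)*(m + 1)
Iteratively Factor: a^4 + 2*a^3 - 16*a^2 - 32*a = (a - 4)*(a^3 + 6*a^2 + 8*a) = (a - 4)*(a + 4)*(a^2 + 2*a) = a*(a - 4)*(a + 4)*(a + 2)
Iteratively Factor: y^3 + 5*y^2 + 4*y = (y)*(y^2 + 5*y + 4) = y*(y + 1)*(y + 4)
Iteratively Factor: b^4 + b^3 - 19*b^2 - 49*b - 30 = (b + 3)*(b^3 - 2*b^2 - 13*b - 10) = (b + 1)*(b + 3)*(b^2 - 3*b - 10) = (b + 1)*(b + 2)*(b + 3)*(b - 5)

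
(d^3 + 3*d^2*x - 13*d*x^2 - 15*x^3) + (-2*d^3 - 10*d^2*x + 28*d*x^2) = -d^3 - 7*d^2*x + 15*d*x^2 - 15*x^3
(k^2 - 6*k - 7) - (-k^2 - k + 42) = 2*k^2 - 5*k - 49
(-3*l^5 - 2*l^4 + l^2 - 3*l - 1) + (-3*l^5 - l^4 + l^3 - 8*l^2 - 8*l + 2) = -6*l^5 - 3*l^4 + l^3 - 7*l^2 - 11*l + 1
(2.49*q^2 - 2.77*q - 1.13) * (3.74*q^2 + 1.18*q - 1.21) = 9.3126*q^4 - 7.4216*q^3 - 10.5077*q^2 + 2.0183*q + 1.3673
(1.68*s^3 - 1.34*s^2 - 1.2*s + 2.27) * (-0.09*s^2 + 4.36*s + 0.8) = -0.1512*s^5 + 7.4454*s^4 - 4.3904*s^3 - 6.5083*s^2 + 8.9372*s + 1.816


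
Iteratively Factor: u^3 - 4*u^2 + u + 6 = (u - 3)*(u^2 - u - 2) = (u - 3)*(u + 1)*(u - 2)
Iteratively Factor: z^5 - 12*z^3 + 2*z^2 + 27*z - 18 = (z - 1)*(z^4 + z^3 - 11*z^2 - 9*z + 18) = (z - 3)*(z - 1)*(z^3 + 4*z^2 + z - 6) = (z - 3)*(z - 1)*(z + 2)*(z^2 + 2*z - 3) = (z - 3)*(z - 1)*(z + 2)*(z + 3)*(z - 1)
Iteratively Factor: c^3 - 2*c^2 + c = (c - 1)*(c^2 - c) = c*(c - 1)*(c - 1)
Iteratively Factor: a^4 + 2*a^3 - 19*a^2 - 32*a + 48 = (a - 4)*(a^3 + 6*a^2 + 5*a - 12) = (a - 4)*(a + 4)*(a^2 + 2*a - 3) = (a - 4)*(a - 1)*(a + 4)*(a + 3)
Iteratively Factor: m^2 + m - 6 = (m - 2)*(m + 3)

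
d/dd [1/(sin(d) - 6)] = -cos(d)/(sin(d) - 6)^2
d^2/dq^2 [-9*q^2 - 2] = -18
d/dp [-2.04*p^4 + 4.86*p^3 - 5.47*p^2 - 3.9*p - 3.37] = -8.16*p^3 + 14.58*p^2 - 10.94*p - 3.9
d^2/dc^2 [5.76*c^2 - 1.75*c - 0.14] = 11.5200000000000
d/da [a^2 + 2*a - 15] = 2*a + 2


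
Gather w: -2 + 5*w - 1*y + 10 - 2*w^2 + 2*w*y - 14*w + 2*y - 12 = -2*w^2 + w*(2*y - 9) + y - 4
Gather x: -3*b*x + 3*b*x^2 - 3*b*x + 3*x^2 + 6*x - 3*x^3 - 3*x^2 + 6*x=3*b*x^2 - 3*x^3 + x*(12 - 6*b)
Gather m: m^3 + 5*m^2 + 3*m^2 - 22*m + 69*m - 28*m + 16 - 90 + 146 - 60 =m^3 + 8*m^2 + 19*m + 12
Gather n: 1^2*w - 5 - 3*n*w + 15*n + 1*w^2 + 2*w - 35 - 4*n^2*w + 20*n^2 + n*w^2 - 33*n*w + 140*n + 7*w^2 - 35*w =n^2*(20 - 4*w) + n*(w^2 - 36*w + 155) + 8*w^2 - 32*w - 40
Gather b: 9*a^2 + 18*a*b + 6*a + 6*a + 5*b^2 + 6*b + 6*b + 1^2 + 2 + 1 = 9*a^2 + 12*a + 5*b^2 + b*(18*a + 12) + 4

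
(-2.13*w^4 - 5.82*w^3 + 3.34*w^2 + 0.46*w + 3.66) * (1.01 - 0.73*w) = 1.5549*w^5 + 2.0973*w^4 - 8.3164*w^3 + 3.0376*w^2 - 2.2072*w + 3.6966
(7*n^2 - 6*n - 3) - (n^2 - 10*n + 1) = 6*n^2 + 4*n - 4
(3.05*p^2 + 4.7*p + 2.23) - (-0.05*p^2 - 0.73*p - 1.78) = 3.1*p^2 + 5.43*p + 4.01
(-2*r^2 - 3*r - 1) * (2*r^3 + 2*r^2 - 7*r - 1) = -4*r^5 - 10*r^4 + 6*r^3 + 21*r^2 + 10*r + 1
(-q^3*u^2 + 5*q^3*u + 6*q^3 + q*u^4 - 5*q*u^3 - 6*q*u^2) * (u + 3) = -q^3*u^3 + 2*q^3*u^2 + 21*q^3*u + 18*q^3 + q*u^5 - 2*q*u^4 - 21*q*u^3 - 18*q*u^2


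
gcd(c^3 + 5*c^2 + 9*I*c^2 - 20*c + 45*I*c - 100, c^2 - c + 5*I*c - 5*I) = c + 5*I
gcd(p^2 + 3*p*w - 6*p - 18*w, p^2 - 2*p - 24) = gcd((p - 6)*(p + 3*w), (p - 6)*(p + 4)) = p - 6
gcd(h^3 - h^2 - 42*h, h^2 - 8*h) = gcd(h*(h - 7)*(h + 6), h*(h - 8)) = h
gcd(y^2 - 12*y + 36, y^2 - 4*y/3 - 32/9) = 1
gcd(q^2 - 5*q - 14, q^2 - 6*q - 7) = q - 7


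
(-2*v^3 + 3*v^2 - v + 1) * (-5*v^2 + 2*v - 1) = 10*v^5 - 19*v^4 + 13*v^3 - 10*v^2 + 3*v - 1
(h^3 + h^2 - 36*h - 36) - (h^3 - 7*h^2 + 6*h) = 8*h^2 - 42*h - 36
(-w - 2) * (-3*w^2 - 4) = 3*w^3 + 6*w^2 + 4*w + 8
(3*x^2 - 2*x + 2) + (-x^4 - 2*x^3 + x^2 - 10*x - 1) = -x^4 - 2*x^3 + 4*x^2 - 12*x + 1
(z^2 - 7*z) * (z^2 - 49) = z^4 - 7*z^3 - 49*z^2 + 343*z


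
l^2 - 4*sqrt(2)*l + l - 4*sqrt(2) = (l + 1)*(l - 4*sqrt(2))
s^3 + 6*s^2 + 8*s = s*(s + 2)*(s + 4)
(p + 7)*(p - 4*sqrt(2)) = p^2 - 4*sqrt(2)*p + 7*p - 28*sqrt(2)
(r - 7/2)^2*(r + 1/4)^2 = r^4 - 13*r^3/2 + 141*r^2/16 + 91*r/16 + 49/64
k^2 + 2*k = k*(k + 2)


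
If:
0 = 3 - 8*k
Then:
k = 3/8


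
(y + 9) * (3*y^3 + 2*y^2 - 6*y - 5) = 3*y^4 + 29*y^3 + 12*y^2 - 59*y - 45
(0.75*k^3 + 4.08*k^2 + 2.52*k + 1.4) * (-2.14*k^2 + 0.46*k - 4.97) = -1.605*k^5 - 8.3862*k^4 - 7.2435*k^3 - 22.1144*k^2 - 11.8804*k - 6.958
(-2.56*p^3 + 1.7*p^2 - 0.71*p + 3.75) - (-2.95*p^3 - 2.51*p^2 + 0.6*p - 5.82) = 0.39*p^3 + 4.21*p^2 - 1.31*p + 9.57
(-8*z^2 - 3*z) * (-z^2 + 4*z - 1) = 8*z^4 - 29*z^3 - 4*z^2 + 3*z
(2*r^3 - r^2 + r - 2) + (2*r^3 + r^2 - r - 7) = 4*r^3 - 9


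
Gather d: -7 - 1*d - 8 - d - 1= -2*d - 16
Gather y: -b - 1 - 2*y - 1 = -b - 2*y - 2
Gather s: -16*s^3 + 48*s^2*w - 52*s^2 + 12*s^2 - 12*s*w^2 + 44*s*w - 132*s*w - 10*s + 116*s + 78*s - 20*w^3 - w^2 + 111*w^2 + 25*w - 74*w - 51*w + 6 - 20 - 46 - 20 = -16*s^3 + s^2*(48*w - 40) + s*(-12*w^2 - 88*w + 184) - 20*w^3 + 110*w^2 - 100*w - 80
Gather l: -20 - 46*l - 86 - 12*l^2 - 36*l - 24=-12*l^2 - 82*l - 130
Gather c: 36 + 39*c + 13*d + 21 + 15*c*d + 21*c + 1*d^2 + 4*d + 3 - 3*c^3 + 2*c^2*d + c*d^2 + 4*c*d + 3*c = -3*c^3 + 2*c^2*d + c*(d^2 + 19*d + 63) + d^2 + 17*d + 60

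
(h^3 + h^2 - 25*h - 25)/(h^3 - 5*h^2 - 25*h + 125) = (h + 1)/(h - 5)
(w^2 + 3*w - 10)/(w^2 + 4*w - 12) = (w + 5)/(w + 6)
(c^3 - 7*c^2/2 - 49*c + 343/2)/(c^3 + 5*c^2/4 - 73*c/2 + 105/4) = 2*(2*c^2 - 21*c + 49)/(4*c^2 - 23*c + 15)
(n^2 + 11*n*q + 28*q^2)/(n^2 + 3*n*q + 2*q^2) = (n^2 + 11*n*q + 28*q^2)/(n^2 + 3*n*q + 2*q^2)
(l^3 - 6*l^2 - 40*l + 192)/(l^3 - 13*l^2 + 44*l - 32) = (l + 6)/(l - 1)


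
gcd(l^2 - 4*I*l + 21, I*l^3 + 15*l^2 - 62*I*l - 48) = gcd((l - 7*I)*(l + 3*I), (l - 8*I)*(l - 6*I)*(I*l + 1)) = 1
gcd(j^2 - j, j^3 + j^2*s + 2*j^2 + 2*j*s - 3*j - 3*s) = j - 1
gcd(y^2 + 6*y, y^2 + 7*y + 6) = y + 6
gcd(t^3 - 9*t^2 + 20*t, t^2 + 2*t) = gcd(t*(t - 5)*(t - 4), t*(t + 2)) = t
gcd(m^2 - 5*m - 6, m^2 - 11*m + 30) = m - 6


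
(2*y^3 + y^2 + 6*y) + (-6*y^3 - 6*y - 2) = -4*y^3 + y^2 - 2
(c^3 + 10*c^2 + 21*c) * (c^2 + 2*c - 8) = c^5 + 12*c^4 + 33*c^3 - 38*c^2 - 168*c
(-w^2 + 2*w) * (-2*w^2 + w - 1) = 2*w^4 - 5*w^3 + 3*w^2 - 2*w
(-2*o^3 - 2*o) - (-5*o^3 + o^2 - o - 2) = 3*o^3 - o^2 - o + 2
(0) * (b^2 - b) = 0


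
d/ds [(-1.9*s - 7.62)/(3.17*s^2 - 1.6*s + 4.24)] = (6.023*s^2 + 48.3108*s - 20.248)/(10.0489*s^4 - 10.144*s^3 + 29.4416*s^2 - 13.568*s + 17.9776)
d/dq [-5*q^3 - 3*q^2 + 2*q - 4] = -15*q^2 - 6*q + 2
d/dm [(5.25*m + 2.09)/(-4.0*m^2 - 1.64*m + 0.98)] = (21.0*m^2 + 16.72*m + 8.5726)/(16.0*m^4 + 13.12*m^3 - 5.1504*m^2 - 3.2144*m + 0.9604)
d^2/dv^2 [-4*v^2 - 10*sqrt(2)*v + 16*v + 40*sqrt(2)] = -8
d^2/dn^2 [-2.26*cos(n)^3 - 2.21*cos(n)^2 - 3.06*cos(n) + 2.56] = 4.755*cos(n) + 4.42*cos(2*n) + 5.085*cos(3*n)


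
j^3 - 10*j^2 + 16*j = j*(j - 8)*(j - 2)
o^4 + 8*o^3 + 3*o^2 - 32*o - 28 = (o - 2)*(o + 1)*(o + 2)*(o + 7)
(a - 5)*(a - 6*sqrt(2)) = a^2 - 6*sqrt(2)*a - 5*a + 30*sqrt(2)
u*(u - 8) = u^2 - 8*u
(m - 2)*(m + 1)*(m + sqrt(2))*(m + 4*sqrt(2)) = m^4 - m^3 + 5*sqrt(2)*m^3 - 5*sqrt(2)*m^2 + 6*m^2 - 10*sqrt(2)*m - 8*m - 16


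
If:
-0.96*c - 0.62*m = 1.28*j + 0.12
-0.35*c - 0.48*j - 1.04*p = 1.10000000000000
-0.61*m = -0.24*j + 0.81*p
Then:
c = -27.2822551499819*p - 22.3035778821829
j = 17.7266443801952*p + 13.971358872425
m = 5.64654860860137*p + 5.4969280809541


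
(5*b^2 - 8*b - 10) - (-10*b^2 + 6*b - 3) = 15*b^2 - 14*b - 7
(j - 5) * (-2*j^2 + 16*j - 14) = -2*j^3 + 26*j^2 - 94*j + 70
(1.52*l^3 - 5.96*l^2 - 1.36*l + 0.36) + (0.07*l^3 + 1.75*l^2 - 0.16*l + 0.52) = 1.59*l^3 - 4.21*l^2 - 1.52*l + 0.88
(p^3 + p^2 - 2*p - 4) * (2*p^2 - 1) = 2*p^5 + 2*p^4 - 5*p^3 - 9*p^2 + 2*p + 4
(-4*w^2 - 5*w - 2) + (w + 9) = -4*w^2 - 4*w + 7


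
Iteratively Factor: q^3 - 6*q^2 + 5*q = (q - 1)*(q^2 - 5*q) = (q - 5)*(q - 1)*(q)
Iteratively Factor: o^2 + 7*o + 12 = (o + 3)*(o + 4)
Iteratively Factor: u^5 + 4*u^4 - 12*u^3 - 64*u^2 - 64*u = (u + 2)*(u^4 + 2*u^3 - 16*u^2 - 32*u) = (u - 4)*(u + 2)*(u^3 + 6*u^2 + 8*u) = u*(u - 4)*(u + 2)*(u^2 + 6*u + 8) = u*(u - 4)*(u + 2)^2*(u + 4)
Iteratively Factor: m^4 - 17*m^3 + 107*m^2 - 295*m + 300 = (m - 4)*(m^3 - 13*m^2 + 55*m - 75) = (m - 5)*(m - 4)*(m^2 - 8*m + 15) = (m - 5)*(m - 4)*(m - 3)*(m - 5)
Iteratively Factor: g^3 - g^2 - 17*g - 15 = (g - 5)*(g^2 + 4*g + 3) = (g - 5)*(g + 1)*(g + 3)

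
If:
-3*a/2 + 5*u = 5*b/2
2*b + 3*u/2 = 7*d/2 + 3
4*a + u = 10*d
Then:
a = 103*u/52 - 15/13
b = 211*u/260 + 9/13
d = 58*u/65 - 6/13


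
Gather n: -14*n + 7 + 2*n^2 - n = 2*n^2 - 15*n + 7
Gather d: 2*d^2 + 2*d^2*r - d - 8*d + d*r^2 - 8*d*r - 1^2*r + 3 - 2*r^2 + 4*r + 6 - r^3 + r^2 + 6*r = d^2*(2*r + 2) + d*(r^2 - 8*r - 9) - r^3 - r^2 + 9*r + 9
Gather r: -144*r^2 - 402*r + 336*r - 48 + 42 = -144*r^2 - 66*r - 6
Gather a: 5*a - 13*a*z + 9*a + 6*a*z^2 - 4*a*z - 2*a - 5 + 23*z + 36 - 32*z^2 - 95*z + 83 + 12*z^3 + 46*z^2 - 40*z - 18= a*(6*z^2 - 17*z + 12) + 12*z^3 + 14*z^2 - 112*z + 96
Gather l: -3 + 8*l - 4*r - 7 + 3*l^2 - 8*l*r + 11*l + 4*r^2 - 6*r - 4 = 3*l^2 + l*(19 - 8*r) + 4*r^2 - 10*r - 14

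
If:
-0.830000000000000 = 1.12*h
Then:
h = -0.74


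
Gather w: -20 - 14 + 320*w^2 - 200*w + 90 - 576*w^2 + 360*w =-256*w^2 + 160*w + 56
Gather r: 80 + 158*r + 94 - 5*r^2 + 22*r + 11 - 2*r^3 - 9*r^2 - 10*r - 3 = -2*r^3 - 14*r^2 + 170*r + 182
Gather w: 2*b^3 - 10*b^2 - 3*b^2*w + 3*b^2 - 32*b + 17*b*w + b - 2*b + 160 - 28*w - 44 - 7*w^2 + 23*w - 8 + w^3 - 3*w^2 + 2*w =2*b^3 - 7*b^2 - 33*b + w^3 - 10*w^2 + w*(-3*b^2 + 17*b - 3) + 108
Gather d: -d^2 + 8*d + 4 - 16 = -d^2 + 8*d - 12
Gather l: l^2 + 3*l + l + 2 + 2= l^2 + 4*l + 4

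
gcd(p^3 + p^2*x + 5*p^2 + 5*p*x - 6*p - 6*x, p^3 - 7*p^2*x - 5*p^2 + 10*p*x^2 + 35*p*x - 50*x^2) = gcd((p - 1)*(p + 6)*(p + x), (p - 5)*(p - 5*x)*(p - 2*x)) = 1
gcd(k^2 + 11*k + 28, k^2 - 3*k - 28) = k + 4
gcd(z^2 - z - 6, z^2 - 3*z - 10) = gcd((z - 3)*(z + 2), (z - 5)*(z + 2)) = z + 2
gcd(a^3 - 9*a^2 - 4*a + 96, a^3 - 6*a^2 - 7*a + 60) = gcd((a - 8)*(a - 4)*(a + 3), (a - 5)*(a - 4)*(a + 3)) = a^2 - a - 12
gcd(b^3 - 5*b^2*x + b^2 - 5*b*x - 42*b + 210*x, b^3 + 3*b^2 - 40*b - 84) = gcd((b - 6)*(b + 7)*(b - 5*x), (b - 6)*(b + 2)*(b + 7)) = b^2 + b - 42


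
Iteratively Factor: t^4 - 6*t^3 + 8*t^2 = (t)*(t^3 - 6*t^2 + 8*t) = t^2*(t^2 - 6*t + 8) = t^2*(t - 2)*(t - 4)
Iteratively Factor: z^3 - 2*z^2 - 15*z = (z - 5)*(z^2 + 3*z) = z*(z - 5)*(z + 3)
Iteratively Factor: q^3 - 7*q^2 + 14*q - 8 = (q - 2)*(q^2 - 5*q + 4) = (q - 2)*(q - 1)*(q - 4)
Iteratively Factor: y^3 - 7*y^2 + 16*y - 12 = (y - 2)*(y^2 - 5*y + 6) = (y - 2)^2*(y - 3)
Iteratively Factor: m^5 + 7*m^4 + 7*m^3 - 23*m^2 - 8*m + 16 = (m + 1)*(m^4 + 6*m^3 + m^2 - 24*m + 16) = (m - 1)*(m + 1)*(m^3 + 7*m^2 + 8*m - 16) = (m - 1)*(m + 1)*(m + 4)*(m^2 + 3*m - 4) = (m - 1)*(m + 1)*(m + 4)^2*(m - 1)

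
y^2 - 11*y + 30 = (y - 6)*(y - 5)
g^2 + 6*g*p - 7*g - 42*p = (g - 7)*(g + 6*p)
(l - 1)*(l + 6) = l^2 + 5*l - 6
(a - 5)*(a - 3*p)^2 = a^3 - 6*a^2*p - 5*a^2 + 9*a*p^2 + 30*a*p - 45*p^2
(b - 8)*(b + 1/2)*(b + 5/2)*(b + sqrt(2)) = b^4 - 5*b^3 + sqrt(2)*b^3 - 91*b^2/4 - 5*sqrt(2)*b^2 - 91*sqrt(2)*b/4 - 10*b - 10*sqrt(2)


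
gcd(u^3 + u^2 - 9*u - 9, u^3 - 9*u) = u^2 - 9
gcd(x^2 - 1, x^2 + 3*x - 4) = x - 1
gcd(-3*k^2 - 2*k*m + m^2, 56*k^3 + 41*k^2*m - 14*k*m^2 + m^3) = k + m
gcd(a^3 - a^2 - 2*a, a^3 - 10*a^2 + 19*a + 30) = a + 1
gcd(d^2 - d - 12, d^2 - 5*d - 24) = d + 3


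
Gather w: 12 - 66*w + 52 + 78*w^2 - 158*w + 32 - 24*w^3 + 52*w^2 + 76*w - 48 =-24*w^3 + 130*w^2 - 148*w + 48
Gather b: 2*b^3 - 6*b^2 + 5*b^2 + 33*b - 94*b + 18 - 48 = 2*b^3 - b^2 - 61*b - 30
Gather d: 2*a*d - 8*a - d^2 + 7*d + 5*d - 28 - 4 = -8*a - d^2 + d*(2*a + 12) - 32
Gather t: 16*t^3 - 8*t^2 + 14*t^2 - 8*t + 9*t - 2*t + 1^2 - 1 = 16*t^3 + 6*t^2 - t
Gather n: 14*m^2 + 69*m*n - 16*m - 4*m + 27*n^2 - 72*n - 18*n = 14*m^2 - 20*m + 27*n^2 + n*(69*m - 90)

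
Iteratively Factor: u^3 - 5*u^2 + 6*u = (u - 2)*(u^2 - 3*u) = u*(u - 2)*(u - 3)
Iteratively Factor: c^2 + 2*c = (c)*(c + 2)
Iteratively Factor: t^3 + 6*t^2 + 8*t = (t)*(t^2 + 6*t + 8) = t*(t + 2)*(t + 4)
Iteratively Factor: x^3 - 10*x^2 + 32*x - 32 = (x - 2)*(x^2 - 8*x + 16) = (x - 4)*(x - 2)*(x - 4)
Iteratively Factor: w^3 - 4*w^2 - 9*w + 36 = (w - 4)*(w^2 - 9) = (w - 4)*(w - 3)*(w + 3)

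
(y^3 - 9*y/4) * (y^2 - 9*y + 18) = y^5 - 9*y^4 + 63*y^3/4 + 81*y^2/4 - 81*y/2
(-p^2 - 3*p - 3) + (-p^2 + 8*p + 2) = -2*p^2 + 5*p - 1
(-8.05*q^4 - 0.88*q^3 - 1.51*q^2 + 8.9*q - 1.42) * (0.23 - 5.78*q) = 46.529*q^5 + 3.2349*q^4 + 8.5254*q^3 - 51.7893*q^2 + 10.2546*q - 0.3266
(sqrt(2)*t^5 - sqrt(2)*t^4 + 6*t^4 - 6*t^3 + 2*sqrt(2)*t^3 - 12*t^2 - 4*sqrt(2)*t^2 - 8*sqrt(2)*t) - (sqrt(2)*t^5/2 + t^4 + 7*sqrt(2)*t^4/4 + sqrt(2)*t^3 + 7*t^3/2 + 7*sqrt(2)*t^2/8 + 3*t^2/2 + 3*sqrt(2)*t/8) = sqrt(2)*t^5/2 - 11*sqrt(2)*t^4/4 + 5*t^4 - 19*t^3/2 + sqrt(2)*t^3 - 27*t^2/2 - 39*sqrt(2)*t^2/8 - 67*sqrt(2)*t/8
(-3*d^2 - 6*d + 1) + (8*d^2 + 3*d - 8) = 5*d^2 - 3*d - 7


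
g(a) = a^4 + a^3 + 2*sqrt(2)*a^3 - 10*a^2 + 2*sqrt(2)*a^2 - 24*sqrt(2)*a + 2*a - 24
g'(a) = 4*a^3 + 3*a^2 + 6*sqrt(2)*a^2 - 20*a + 4*sqrt(2)*a - 24*sqrt(2) + 2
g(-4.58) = 44.06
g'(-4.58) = -109.62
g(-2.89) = -14.24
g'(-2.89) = 8.89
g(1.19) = -63.71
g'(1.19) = -26.00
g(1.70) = -71.86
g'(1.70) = -3.48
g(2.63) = -40.12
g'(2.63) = 82.54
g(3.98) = 227.55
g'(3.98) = 345.08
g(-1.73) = -1.07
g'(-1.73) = 6.54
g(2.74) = -30.24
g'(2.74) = 97.27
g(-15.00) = 36545.57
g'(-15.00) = -10732.61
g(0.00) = -24.00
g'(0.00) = -31.94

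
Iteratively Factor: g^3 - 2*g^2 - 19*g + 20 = (g - 1)*(g^2 - g - 20) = (g - 1)*(g + 4)*(g - 5)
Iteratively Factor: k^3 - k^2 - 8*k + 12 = (k + 3)*(k^2 - 4*k + 4) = (k - 2)*(k + 3)*(k - 2)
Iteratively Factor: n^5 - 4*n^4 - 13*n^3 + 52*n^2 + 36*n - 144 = (n - 4)*(n^4 - 13*n^2 + 36) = (n - 4)*(n - 2)*(n^3 + 2*n^2 - 9*n - 18) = (n - 4)*(n - 2)*(n + 3)*(n^2 - n - 6) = (n - 4)*(n - 2)*(n + 2)*(n + 3)*(n - 3)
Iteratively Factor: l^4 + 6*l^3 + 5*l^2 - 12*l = (l + 4)*(l^3 + 2*l^2 - 3*l) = l*(l + 4)*(l^2 + 2*l - 3) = l*(l + 3)*(l + 4)*(l - 1)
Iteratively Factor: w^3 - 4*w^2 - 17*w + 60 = (w - 5)*(w^2 + w - 12) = (w - 5)*(w - 3)*(w + 4)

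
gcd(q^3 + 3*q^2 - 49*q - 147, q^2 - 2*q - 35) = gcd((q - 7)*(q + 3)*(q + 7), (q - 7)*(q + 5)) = q - 7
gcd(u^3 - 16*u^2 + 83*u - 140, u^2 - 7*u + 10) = u - 5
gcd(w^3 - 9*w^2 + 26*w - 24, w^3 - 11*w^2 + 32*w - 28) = w - 2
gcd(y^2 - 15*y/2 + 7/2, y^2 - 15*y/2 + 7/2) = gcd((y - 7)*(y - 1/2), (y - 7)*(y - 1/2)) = y^2 - 15*y/2 + 7/2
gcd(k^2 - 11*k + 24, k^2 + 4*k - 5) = 1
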